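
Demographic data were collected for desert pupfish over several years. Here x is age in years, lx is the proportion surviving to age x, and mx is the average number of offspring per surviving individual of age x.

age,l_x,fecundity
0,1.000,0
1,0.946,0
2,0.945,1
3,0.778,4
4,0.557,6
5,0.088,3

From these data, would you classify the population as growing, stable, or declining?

growing

R0 = Σ lx·mx = 0 + 0 + 0.945 + 3.112 + 3.342 + 0.264 = 7.663
R0 > 1, so the population is growing.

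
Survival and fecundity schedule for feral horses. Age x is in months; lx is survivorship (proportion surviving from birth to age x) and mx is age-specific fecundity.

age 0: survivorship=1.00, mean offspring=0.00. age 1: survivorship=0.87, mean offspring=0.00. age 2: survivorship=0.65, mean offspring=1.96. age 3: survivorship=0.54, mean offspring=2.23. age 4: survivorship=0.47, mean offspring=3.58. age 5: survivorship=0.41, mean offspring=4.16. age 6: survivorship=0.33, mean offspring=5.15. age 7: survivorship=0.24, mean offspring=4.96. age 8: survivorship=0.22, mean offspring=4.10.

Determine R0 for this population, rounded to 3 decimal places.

9.658

lx·mx by age: 0, 0, 1.274, 1.2042, 1.6826, 1.7056, 1.6995, 1.1904, 0.902
R0 = Σ lx·mx = 9.6583 → 9.658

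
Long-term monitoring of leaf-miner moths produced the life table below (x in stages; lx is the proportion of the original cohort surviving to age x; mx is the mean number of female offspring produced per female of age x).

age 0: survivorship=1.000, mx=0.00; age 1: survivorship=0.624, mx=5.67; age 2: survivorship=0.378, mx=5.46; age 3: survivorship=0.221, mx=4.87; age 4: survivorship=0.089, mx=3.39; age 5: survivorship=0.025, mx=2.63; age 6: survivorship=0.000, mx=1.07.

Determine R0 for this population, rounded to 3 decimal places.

7.046

lx·mx by age: 0, 3.53808, 2.06388, 1.07627, 0.30171, 0.06575, 0
R0 = Σ lx·mx = 7.04569 → 7.046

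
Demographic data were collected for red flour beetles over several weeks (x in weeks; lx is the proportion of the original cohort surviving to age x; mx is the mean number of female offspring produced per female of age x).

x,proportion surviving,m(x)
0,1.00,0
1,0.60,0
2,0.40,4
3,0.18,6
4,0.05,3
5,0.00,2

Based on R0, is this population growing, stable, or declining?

R0 = Σ lx·mx = 0 + 0 + 1.6 + 1.08 + 0.15 + 0 = 2.83
R0 > 1, so the population is growing.

growing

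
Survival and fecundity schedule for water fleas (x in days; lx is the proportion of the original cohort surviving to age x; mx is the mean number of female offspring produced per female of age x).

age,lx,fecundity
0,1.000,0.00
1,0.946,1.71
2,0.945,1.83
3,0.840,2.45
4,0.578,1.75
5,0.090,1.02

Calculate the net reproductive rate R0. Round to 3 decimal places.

lx·mx by age: 0, 1.61766, 1.72935, 2.058, 1.0115, 0.0918
R0 = Σ lx·mx = 6.50831 → 6.508

6.508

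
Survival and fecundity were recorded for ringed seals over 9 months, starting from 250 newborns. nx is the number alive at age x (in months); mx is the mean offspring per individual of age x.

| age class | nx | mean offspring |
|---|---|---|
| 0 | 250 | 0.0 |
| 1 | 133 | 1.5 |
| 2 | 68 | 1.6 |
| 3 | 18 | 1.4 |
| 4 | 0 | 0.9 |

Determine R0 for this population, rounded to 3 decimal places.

1.334

lx = nx/n0 = nx/250: 1, 0.532, 0.272, 0.072, 0
lx·mx by age: 0, 0.798, 0.4352, 0.1008, 0
R0 = Σ lx·mx = 1.334 → 1.334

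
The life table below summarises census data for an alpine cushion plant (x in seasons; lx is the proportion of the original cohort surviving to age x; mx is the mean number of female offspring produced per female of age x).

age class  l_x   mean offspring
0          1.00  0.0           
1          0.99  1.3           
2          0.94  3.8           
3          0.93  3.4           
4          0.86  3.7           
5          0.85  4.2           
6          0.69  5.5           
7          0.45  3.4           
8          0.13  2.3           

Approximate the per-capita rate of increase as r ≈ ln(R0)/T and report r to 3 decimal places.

R0 = Σ lx·mx = 0 + 1.287 + 3.572 + 3.162 + 3.182 + 3.57 + 3.795 + 1.53 + 0.299 = 20.397
Σ x·lx·mx = 84.367; T = 84.367/20.397 = 4.13625…
r ≈ ln(R0)/T = ln(20.397)/4.13625… = 0.72902… → 0.729

0.729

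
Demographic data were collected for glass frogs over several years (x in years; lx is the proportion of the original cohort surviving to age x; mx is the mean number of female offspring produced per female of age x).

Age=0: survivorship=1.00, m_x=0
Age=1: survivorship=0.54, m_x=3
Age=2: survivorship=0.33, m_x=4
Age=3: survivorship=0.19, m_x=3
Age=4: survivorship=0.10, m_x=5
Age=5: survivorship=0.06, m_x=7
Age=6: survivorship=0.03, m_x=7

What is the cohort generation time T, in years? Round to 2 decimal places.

lx·mx: 0, 1.62, 1.32, 0.57, 0.5, 0.42, 0.21 → R0 = 4.64
x·lx·mx: 0, 1.62, 2.64, 1.71, 2, 2.1, 1.26 → Σ = 11.33
T = 11.33 / 4.64 = 2.44181… → 2.44

2.44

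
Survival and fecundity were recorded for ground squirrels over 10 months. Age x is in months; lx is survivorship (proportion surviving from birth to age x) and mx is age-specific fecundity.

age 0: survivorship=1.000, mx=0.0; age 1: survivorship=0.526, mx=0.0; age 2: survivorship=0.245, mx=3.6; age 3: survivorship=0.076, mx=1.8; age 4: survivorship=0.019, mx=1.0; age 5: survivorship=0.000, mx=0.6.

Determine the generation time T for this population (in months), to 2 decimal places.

lx·mx: 0, 0, 0.882, 0.1368, 0.019, 0 → R0 = 1.0378
x·lx·mx: 0, 0, 1.764, 0.4104, 0.076, 0 → Σ = 2.2504
T = 2.2504 / 1.0378 = 2.168433… → 2.17

2.17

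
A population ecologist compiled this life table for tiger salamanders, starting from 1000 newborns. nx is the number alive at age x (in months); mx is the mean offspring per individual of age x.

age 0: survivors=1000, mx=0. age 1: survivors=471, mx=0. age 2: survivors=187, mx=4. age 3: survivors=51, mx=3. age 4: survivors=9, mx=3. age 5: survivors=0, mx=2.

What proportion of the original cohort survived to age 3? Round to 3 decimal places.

0.051

l_3 = n_3/n_0 = 51/1000 = 0.051 → 0.051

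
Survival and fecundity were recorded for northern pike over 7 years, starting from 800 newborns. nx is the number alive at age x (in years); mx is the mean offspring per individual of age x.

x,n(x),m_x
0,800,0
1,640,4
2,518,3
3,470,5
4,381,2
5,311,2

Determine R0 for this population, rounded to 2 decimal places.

9.81

lx = nx/n0 = nx/800: 1, 0.8, 0.6475, 0.5875, 0.47625, 0.38875
lx·mx by age: 0, 3.2, 1.9425, 2.9375, 0.9525, 0.7775
R0 = Σ lx·mx = 9.81 → 9.81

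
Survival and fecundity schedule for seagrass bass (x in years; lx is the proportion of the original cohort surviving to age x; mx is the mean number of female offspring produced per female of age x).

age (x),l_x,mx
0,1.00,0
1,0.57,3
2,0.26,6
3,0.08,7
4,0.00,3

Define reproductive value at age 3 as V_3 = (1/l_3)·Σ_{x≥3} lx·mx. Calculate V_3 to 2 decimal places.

lx·mx for x ≥ 3: 0.56, 0 → sum = 0.56
V_3 = 0.56 / l_3 = 0.56 / 0.08 = 7 → 7.00

7.00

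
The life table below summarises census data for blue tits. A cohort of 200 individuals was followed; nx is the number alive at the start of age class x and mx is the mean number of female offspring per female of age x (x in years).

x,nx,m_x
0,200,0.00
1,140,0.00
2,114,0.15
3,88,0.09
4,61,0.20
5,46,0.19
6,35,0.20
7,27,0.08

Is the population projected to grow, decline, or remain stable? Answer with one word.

lx = nx/n0 = nx/200: 1, 0.7, 0.57, 0.44, 0.305, 0.23, 0.175, 0.135
R0 = Σ lx·mx = 0 + 0 + 0.0855 + 0.0396 + 0.061 + 0.0437 + 0.035 + 0.0108 = 0.2756
R0 < 1, so the population is declining.

declining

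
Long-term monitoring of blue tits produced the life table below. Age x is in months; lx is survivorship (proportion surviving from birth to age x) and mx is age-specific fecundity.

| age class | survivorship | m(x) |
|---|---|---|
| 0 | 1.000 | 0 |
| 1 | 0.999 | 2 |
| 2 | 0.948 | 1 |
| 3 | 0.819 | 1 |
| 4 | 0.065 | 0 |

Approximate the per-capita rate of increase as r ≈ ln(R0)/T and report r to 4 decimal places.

0.7859

R0 = Σ lx·mx = 0 + 1.998 + 0.948 + 0.819 + 0 = 3.765
Σ x·lx·mx = 6.351; T = 6.351/3.765 = 1.68685…
r ≈ ln(R0)/T = ln(3.765)/1.68685… = 0.78593… → 0.7859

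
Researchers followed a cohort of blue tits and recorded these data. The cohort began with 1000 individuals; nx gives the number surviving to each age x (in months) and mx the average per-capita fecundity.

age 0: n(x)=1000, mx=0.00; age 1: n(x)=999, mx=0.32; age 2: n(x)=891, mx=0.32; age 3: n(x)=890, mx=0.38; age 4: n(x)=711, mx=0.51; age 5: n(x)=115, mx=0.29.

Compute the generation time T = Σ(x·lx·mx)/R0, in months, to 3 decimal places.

2.630

lx = nx/n0 = nx/1000: 1, 0.999, 0.891, 0.89, 0.711, 0.115
lx·mx: 0, 0.31968, 0.28512, 0.3382, 0.36261, 0.03335 → R0 = 1.33896
x·lx·mx: 0, 0.31968, 0.57024, 1.0146, 1.45044, 0.16675 → Σ = 3.52171
T = 3.52171 / 1.33896 = 2.630183… → 2.630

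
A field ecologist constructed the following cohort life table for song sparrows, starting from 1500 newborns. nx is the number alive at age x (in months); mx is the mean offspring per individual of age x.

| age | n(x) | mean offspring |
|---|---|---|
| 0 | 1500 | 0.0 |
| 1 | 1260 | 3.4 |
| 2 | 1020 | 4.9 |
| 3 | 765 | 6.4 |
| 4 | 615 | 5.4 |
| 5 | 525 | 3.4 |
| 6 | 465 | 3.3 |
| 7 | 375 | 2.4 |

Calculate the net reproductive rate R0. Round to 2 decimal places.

14.48

lx = nx/n0 = nx/1500: 1, 0.84, 0.68, 0.51, 0.41, 0.35, 0.31, 0.25
lx·mx by age: 0, 2.856, 3.332, 3.264, 2.214, 1.19, 1.023, 0.6
R0 = Σ lx·mx = 14.479 → 14.48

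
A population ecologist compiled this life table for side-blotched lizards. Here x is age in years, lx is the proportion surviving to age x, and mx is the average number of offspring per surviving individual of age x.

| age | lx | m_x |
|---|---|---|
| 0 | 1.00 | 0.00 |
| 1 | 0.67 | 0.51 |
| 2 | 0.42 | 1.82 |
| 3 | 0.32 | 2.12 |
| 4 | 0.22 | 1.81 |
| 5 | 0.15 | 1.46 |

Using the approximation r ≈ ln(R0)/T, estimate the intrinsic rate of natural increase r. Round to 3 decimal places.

R0 = Σ lx·mx = 0 + 0.3417 + 0.7644 + 0.6784 + 0.3982 + 0.219 = 2.4017
Σ x·lx·mx = 6.5935; T = 6.5935/2.4017 = 2.74535…
r ≈ ln(R0)/T = ln(2.4017)/2.74535… = 0.31915… → 0.319

0.319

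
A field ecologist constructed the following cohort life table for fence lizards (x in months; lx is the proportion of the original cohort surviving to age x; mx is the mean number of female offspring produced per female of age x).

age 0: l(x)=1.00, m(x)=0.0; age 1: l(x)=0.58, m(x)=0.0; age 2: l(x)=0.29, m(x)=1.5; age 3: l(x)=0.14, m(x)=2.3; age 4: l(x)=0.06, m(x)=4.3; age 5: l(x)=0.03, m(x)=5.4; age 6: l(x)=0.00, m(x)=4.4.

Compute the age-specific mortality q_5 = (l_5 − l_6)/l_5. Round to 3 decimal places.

1.000

q_5 = (l_5 − l_6) / l_5 = (0.03 − 0) / 0.03
     = 0.03 / 0.03 = 1 → 1.000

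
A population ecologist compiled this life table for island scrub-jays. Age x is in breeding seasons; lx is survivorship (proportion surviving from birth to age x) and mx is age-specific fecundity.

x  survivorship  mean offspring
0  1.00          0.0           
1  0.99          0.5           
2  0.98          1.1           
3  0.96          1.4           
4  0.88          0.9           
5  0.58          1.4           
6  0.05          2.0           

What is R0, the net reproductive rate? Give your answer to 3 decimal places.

lx·mx by age: 0, 0.495, 1.078, 1.344, 0.792, 0.812, 0.1
R0 = Σ lx·mx = 4.621 → 4.621

4.621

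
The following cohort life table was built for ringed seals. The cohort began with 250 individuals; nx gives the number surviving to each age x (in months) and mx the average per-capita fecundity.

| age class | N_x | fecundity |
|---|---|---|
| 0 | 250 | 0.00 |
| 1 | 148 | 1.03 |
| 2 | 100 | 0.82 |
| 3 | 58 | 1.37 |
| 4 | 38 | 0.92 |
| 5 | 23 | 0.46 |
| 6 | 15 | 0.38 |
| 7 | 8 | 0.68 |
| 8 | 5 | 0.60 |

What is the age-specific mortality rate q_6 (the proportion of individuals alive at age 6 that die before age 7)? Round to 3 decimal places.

lx = nx/n0 = nx/250: 1, 0.592, 0.4, 0.232, 0.152, 0.092, 0.06, 0.032, 0.02
q_6 = (l_6 − l_7) / l_6 = (0.06 − 0.032) / 0.06
     = 0.028 / 0.06 = 0.466667… → 0.467

0.467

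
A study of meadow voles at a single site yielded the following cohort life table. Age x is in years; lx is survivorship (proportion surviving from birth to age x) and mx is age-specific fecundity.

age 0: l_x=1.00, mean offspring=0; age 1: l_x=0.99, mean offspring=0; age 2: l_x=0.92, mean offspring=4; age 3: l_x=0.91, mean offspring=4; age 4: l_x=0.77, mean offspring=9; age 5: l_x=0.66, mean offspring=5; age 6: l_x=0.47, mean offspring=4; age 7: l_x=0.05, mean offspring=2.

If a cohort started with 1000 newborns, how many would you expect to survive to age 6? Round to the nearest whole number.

Expected survivors = N0 · l_6 = 1000 × 0.47 = 470 → 470

470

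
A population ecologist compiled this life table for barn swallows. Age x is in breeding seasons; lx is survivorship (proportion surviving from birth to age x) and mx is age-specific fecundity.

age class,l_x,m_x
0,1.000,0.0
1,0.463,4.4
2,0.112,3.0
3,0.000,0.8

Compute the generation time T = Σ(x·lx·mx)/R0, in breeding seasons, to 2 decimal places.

1.14

lx·mx: 0, 2.0372, 0.336, 0 → R0 = 2.3732
x·lx·mx: 0, 2.0372, 0.672, 0 → Σ = 2.7092
T = 2.7092 / 2.3732 = 1.141581… → 1.14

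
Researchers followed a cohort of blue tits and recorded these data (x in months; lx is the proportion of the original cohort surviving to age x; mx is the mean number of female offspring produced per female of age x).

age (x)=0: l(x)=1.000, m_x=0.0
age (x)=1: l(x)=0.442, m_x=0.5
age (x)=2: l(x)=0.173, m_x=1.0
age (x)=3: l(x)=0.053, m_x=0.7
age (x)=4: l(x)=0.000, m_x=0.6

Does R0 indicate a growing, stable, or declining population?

declining

R0 = Σ lx·mx = 0 + 0.221 + 0.173 + 0.0371 + 0 = 0.4311
R0 < 1, so the population is declining.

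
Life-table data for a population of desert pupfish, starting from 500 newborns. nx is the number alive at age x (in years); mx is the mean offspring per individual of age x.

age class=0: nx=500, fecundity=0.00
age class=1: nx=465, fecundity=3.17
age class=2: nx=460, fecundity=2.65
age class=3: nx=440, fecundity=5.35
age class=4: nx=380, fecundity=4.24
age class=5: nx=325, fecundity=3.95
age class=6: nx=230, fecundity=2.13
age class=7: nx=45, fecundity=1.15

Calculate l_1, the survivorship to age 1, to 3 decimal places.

l_1 = n_1/n_0 = 465/500 = 0.93 → 0.930

0.930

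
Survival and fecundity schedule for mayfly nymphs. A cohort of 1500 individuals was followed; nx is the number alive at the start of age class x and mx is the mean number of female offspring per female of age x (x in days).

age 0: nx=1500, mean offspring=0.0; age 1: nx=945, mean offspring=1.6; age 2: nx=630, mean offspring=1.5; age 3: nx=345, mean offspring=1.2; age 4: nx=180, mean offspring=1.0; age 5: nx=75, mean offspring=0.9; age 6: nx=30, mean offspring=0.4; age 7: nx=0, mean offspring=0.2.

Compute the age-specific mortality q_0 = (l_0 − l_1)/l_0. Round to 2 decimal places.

lx = nx/n0 = nx/1500: 1, 0.63, 0.42, 0.23, 0.12, 0.05, 0.02, 0
q_0 = (l_0 − l_1) / l_0 = (1 − 0.63) / 1
     = 0.37 / 1 = 0.37 → 0.37

0.37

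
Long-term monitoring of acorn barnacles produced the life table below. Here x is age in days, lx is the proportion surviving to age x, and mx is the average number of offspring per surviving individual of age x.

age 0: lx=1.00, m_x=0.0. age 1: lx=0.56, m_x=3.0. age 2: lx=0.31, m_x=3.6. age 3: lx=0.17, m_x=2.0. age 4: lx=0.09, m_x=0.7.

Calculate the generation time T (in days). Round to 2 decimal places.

lx·mx: 0, 1.68, 1.116, 0.34, 0.063 → R0 = 3.199
x·lx·mx: 0, 1.68, 2.232, 1.02, 0.252 → Σ = 5.184
T = 5.184 / 3.199 = 1.620506… → 1.62

1.62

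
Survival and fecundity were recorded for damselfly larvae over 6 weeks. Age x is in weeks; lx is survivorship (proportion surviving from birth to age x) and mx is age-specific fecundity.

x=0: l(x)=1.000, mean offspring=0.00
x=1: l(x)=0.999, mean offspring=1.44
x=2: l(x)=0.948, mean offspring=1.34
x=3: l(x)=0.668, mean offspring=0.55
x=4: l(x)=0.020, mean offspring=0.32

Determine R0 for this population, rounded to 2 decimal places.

3.08

lx·mx by age: 0, 1.43856, 1.27032, 0.3674, 0.0064
R0 = Σ lx·mx = 3.08268 → 3.08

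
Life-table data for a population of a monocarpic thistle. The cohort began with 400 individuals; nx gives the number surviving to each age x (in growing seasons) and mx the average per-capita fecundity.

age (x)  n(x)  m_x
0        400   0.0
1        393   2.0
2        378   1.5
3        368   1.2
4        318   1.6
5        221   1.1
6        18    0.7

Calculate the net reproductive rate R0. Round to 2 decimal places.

6.40

lx = nx/n0 = nx/400: 1, 0.9825, 0.945, 0.92, 0.795, 0.5525, 0.045
lx·mx by age: 0, 1.965, 1.4175, 1.104, 1.272, 0.60775, 0.0315
R0 = Σ lx·mx = 6.39775 → 6.40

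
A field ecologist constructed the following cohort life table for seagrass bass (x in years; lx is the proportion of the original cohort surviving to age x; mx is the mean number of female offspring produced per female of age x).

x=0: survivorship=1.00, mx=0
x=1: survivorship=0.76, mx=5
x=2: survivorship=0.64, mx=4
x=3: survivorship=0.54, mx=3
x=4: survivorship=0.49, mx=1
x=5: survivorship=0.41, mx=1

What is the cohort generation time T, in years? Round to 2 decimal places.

2.00

lx·mx: 0, 3.8, 2.56, 1.62, 0.49, 0.41 → R0 = 8.88
x·lx·mx: 0, 3.8, 5.12, 4.86, 1.96, 2.05 → Σ = 17.79
T = 17.79 / 8.88 = 2.003378… → 2.00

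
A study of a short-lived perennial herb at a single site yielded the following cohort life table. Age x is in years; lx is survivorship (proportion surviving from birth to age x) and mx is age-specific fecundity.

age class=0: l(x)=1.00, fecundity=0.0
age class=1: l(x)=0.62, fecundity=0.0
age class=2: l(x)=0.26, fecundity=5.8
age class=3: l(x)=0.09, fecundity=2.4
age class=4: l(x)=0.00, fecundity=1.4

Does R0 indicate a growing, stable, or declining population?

growing

R0 = Σ lx·mx = 0 + 0 + 1.508 + 0.216 + 0 = 1.724
R0 > 1, so the population is growing.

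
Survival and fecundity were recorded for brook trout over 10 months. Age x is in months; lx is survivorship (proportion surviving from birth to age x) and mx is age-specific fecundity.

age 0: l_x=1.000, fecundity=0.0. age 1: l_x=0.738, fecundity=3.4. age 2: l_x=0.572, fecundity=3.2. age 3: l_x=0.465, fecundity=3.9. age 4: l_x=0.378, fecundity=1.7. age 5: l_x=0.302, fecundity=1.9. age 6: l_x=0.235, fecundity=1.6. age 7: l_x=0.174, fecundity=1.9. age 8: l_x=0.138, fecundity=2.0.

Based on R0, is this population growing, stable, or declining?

R0 = Σ lx·mx = 0 + 2.5092 + 1.8304 + 1.8135 + 0.6426 + 0.5738 + 0.376 + 0.3306 + 0.276 = 8.3521
R0 > 1, so the population is growing.

growing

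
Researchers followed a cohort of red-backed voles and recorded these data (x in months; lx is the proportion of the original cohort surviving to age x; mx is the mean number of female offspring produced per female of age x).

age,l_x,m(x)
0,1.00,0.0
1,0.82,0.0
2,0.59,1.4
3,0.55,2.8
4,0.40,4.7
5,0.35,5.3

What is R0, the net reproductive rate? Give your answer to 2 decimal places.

lx·mx by age: 0, 0, 0.826, 1.54, 1.88, 1.855
R0 = Σ lx·mx = 6.101 → 6.10

6.10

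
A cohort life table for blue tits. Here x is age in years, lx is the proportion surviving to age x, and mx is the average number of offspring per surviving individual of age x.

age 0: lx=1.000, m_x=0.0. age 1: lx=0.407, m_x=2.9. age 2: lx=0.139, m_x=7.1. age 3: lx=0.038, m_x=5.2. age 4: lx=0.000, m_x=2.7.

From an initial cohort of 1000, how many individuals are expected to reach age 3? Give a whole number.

38

Expected survivors = N0 · l_3 = 1000 × 0.038 = 38 → 38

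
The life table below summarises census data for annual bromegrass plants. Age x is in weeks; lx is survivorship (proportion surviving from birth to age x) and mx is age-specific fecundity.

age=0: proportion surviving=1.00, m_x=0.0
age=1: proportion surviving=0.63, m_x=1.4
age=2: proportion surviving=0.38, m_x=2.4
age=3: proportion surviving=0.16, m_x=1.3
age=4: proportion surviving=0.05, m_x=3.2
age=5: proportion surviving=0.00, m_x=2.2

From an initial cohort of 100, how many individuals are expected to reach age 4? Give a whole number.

Expected survivors = N0 · l_4 = 100 × 0.05 = 5 → 5

5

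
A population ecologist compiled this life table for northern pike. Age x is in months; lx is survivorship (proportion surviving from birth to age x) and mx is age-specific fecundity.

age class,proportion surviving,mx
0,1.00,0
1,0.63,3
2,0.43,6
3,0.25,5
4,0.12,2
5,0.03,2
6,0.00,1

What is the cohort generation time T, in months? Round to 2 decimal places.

2.00

lx·mx: 0, 1.89, 2.58, 1.25, 0.24, 0.06, 0 → R0 = 6.02
x·lx·mx: 0, 1.89, 5.16, 3.75, 0.96, 0.3, 0 → Σ = 12.06
T = 12.06 / 6.02 = 2.003322… → 2.00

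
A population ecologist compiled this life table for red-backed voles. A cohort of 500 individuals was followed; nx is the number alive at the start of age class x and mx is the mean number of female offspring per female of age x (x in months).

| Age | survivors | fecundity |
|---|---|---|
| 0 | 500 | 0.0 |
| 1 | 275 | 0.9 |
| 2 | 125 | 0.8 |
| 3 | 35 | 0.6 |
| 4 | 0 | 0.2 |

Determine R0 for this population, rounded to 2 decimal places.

0.74

lx = nx/n0 = nx/500: 1, 0.55, 0.25, 0.07, 0
lx·mx by age: 0, 0.495, 0.2, 0.042, 0
R0 = Σ lx·mx = 0.737 → 0.74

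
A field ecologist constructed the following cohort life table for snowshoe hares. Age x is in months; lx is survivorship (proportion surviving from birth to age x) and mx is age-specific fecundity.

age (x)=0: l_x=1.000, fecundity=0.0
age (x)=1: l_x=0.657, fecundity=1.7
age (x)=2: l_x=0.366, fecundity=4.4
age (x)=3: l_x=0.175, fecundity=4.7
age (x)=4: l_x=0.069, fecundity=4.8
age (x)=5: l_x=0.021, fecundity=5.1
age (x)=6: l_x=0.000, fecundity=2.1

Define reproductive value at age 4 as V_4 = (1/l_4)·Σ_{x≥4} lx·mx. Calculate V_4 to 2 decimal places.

lx·mx for x ≥ 4: 0.3312, 0.1071, 0 → sum = 0.4383
V_4 = 0.4383 / l_4 = 0.4383 / 0.069 = 6.352174… → 6.35

6.35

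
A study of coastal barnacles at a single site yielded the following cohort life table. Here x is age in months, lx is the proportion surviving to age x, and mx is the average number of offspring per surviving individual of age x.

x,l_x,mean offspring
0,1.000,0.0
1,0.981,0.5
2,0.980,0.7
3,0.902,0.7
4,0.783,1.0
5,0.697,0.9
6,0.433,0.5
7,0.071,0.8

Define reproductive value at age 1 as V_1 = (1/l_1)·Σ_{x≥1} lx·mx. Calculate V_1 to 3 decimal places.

3.559

lx·mx for x ≥ 1: 0.4905, 0.686, 0.6314, 0.783, 0.6273, 0.2165, 0.0568 → sum = 3.4915
V_1 = 3.4915 / l_1 = 3.4915 / 0.981 = 3.559123… → 3.559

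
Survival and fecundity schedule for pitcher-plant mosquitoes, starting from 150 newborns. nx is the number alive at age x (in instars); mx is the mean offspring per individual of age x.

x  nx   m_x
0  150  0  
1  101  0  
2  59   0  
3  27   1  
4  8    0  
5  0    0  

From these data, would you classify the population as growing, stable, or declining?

declining

lx = nx/n0 = nx/150: 1, 0.67333…, 0.39333…, 0.18, 0.05333…, 0
R0 = Σ lx·mx = 0 + 0 + 0 + 0.18 + 0 + 0 = 0.18…
R0 < 1, so the population is declining.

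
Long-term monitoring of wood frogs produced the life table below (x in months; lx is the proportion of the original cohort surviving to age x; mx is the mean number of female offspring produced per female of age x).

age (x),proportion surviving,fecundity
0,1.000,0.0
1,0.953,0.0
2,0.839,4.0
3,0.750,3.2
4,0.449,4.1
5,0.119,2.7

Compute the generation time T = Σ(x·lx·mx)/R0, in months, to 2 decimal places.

lx·mx: 0, 0, 3.356, 2.4, 1.8409, 0.3213 → R0 = 7.9182
x·lx·mx: 0, 0, 6.712, 7.2, 7.3636, 1.6065 → Σ = 22.8821
T = 22.8821 / 7.9182 = 2.889811… → 2.89

2.89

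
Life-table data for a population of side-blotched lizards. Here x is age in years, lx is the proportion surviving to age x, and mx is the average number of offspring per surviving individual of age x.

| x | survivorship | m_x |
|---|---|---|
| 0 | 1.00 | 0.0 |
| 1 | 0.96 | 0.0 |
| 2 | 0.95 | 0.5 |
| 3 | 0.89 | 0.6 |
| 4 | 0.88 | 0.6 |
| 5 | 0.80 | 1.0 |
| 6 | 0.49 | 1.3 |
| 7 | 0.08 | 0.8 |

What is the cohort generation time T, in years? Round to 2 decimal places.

lx·mx: 0, 0, 0.475, 0.534, 0.528, 0.8, 0.637, 0.064 → R0 = 3.038
x·lx·mx: 0, 0, 0.95, 1.602, 2.112, 4, 3.822, 0.448 → Σ = 12.934
T = 12.934 / 3.038 = 4.257406… → 4.26

4.26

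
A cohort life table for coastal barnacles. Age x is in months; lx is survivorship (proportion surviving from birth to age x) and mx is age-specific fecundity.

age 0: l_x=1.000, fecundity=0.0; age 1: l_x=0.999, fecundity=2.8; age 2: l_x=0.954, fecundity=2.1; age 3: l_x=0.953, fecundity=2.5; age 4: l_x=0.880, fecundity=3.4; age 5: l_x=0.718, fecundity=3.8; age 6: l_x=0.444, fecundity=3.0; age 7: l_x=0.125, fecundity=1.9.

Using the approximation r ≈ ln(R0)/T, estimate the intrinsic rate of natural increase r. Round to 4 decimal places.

R0 = Σ lx·mx = 0 + 2.7972 + 2.0034 + 2.3825 + 2.992 + 2.7284 + 1.332 + 0.2375 = 14.473
Σ x·lx·mx = 49.216; T = 49.216/14.473 = 3.40054…
r ≈ ln(R0)/T = ln(14.473)/3.40054… = 0.785842… → 0.7858

0.7858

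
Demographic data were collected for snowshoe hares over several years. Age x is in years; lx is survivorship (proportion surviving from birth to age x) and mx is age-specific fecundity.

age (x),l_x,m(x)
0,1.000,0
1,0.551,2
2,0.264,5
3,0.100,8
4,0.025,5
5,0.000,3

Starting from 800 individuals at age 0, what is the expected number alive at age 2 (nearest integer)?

211

Expected survivors = N0 · l_2 = 800 × 0.264 = 211.2 → 211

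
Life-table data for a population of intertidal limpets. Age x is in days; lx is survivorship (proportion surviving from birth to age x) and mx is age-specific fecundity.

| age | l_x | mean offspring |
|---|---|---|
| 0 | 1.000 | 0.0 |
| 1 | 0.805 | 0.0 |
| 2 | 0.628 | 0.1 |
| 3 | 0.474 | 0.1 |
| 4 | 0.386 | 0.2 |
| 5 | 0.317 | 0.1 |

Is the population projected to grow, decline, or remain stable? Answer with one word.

R0 = Σ lx·mx = 0 + 0 + 0.0628 + 0.0474 + 0.0772 + 0.0317 = 0.2191
R0 < 1, so the population is declining.

declining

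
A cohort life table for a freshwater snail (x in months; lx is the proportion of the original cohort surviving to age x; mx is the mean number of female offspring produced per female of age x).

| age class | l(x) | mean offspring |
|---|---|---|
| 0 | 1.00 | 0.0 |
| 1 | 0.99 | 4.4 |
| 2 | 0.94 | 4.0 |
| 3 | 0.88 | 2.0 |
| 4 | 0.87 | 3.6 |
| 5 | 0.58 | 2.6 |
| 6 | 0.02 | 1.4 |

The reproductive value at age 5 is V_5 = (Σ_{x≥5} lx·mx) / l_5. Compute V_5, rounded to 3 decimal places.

2.648

lx·mx for x ≥ 5: 1.508, 0.028 → sum = 1.536
V_5 = 1.536 / l_5 = 1.536 / 0.58 = 2.648276… → 2.648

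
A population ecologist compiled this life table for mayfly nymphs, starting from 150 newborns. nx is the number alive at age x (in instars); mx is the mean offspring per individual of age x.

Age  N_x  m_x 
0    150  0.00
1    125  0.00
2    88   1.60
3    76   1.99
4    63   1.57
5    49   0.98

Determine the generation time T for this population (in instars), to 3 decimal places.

3.123

lx = nx/n0 = nx/150: 1, 0.83333…, 0.58667…, 0.50667…, 0.42, 0.32667…
lx·mx: 0, 0, 0.938667…, 1.008267…, 0.6594, 0.320133… → R0 = 2.926467…
x·lx·mx: 0, 0, 1.877333…, 3.0248…, 2.6376, 1.600667… → Σ = 9.1404…
T = 9.1404… / 2.926467… = 3.123357… → 3.123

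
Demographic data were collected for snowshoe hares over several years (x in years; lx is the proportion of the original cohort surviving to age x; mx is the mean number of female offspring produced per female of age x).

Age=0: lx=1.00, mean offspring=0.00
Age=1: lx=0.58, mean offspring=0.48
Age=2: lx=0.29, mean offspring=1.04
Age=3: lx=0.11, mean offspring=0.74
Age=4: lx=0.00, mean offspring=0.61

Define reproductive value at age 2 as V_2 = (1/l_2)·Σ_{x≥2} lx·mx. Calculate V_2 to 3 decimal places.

1.321

lx·mx for x ≥ 2: 0.3016, 0.0814, 0 → sum = 0.383
V_2 = 0.383 / l_2 = 0.383 / 0.29 = 1.32069… → 1.321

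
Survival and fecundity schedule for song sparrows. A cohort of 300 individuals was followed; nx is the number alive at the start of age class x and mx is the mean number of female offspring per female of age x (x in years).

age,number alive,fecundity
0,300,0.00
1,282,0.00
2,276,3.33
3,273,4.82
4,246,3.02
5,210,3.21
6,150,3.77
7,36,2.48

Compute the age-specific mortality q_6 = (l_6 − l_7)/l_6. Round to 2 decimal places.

lx = nx/n0 = nx/300: 1, 0.94, 0.92, 0.91, 0.82, 0.7, 0.5, 0.12
q_6 = (l_6 − l_7) / l_6 = (0.5 − 0.12) / 0.5
     = 0.38 / 0.5 = 0.76 → 0.76

0.76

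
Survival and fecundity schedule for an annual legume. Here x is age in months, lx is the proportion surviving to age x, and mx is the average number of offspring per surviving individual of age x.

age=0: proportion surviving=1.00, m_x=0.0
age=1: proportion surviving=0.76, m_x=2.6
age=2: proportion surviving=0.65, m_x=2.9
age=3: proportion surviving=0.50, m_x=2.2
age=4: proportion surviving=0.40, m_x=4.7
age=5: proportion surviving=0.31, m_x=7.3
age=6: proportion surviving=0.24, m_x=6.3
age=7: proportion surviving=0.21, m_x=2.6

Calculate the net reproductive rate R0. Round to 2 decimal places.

11.16

lx·mx by age: 0, 1.976, 1.885, 1.1, 1.88, 2.263, 1.512, 0.546
R0 = Σ lx·mx = 11.162 → 11.16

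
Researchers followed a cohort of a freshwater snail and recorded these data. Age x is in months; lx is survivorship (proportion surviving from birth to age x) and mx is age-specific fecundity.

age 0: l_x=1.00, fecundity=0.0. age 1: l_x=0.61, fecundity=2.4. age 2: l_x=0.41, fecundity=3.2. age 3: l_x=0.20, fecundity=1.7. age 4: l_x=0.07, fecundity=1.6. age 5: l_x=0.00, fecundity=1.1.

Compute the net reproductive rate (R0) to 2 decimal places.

lx·mx by age: 0, 1.464, 1.312, 0.34, 0.112, 0
R0 = Σ lx·mx = 3.228 → 3.23

3.23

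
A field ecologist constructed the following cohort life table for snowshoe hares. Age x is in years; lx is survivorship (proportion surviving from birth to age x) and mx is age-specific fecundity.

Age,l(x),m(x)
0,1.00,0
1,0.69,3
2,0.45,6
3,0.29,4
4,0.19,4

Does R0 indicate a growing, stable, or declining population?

R0 = Σ lx·mx = 0 + 2.07 + 2.7 + 1.16 + 0.76 = 6.69
R0 > 1, so the population is growing.

growing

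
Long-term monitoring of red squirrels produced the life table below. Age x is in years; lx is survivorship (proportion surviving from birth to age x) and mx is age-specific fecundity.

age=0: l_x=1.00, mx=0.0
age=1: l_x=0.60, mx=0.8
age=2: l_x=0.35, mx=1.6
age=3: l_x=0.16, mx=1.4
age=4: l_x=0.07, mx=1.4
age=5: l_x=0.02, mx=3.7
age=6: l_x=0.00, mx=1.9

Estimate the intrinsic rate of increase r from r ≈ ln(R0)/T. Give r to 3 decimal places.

0.171

R0 = Σ lx·mx = 0 + 0.48 + 0.56 + 0.224 + 0.098 + 0.074 + 0 = 1.436
Σ x·lx·mx = 3.034; T = 3.034/1.436 = 2.11281…
r ≈ ln(R0)/T = ln(1.436)/2.11281… = 0.17127… → 0.171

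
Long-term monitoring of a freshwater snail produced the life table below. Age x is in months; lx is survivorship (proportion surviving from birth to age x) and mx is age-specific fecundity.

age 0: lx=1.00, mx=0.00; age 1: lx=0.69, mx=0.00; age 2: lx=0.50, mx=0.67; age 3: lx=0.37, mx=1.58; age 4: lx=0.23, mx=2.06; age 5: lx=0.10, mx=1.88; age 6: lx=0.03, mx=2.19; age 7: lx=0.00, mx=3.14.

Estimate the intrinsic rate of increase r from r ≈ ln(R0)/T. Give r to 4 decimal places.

0.1454

R0 = Σ lx·mx = 0 + 0 + 0.335 + 0.5846 + 0.4738 + 0.188 + 0.0657 + 0 = 1.6471
Σ x·lx·mx = 5.6532; T = 5.6532/1.6471 = 3.43221…
r ≈ ln(R0)/T = ln(1.6471)/3.43221… = 0.145392… → 0.1454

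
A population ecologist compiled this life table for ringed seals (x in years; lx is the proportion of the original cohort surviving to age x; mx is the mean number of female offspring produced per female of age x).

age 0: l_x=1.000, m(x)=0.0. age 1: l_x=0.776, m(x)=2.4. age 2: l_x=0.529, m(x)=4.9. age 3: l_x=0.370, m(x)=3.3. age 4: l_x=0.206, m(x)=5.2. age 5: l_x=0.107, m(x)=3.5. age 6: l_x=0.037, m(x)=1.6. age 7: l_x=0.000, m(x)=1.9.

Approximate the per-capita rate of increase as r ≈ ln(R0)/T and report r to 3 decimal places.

0.822

R0 = Σ lx·mx = 0 + 1.8624 + 2.5921 + 1.221 + 1.0712 + 0.3745 + 0.0592 + 0 = 7.1804
Σ x·lx·mx = 17.2221; T = 17.2221/7.1804 = 2.39849…
r ≈ ln(R0)/T = ln(7.1804)/2.39849… = 0.82192… → 0.822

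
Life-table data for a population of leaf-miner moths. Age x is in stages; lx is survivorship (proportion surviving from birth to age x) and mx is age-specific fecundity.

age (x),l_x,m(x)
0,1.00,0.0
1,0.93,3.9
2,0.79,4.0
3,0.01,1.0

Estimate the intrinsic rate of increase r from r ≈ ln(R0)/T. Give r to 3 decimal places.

R0 = Σ lx·mx = 0 + 3.627 + 3.16 + 0.01 = 6.797
Σ x·lx·mx = 9.977; T = 9.977/6.797 = 1.46785…
r ≈ ln(R0)/T = ln(6.797)/1.46785… = 1.30564… → 1.306

1.306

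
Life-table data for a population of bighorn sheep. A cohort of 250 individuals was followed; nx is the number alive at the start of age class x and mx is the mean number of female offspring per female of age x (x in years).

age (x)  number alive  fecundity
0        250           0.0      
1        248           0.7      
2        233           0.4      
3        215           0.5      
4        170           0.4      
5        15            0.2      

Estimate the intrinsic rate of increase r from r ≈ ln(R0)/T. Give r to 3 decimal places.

lx = nx/n0 = nx/250: 1, 0.992, 0.932, 0.86, 0.68, 0.06
R0 = Σ lx·mx = 0 + 0.6944 + 0.3728 + 0.43 + 0.272 + 0.012 = 1.7812
Σ x·lx·mx = 3.878; T = 3.878/1.7812 = 2.17718…
r ≈ ln(R0)/T = ln(1.7812)/2.17718… = 0.26515… → 0.265

0.265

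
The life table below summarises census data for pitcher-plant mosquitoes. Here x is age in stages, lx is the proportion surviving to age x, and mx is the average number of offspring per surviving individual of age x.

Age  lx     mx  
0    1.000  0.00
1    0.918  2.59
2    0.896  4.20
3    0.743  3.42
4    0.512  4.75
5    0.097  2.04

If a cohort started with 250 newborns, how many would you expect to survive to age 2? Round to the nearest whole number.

Expected survivors = N0 · l_2 = 250 × 0.896 = 224 → 224

224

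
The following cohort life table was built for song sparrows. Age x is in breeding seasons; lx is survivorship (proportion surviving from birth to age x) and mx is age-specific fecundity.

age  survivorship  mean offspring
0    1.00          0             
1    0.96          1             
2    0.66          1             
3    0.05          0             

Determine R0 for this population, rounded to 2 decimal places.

1.62

lx·mx by age: 0, 0.96, 0.66, 0
R0 = Σ lx·mx = 1.62 → 1.62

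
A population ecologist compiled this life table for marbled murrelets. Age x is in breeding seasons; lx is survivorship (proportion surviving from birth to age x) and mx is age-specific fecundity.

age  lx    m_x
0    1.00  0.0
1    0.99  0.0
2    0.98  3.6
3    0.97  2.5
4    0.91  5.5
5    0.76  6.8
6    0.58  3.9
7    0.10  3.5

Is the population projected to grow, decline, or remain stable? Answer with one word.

growing

R0 = Σ lx·mx = 0 + 0 + 3.528 + 2.425 + 5.005 + 5.168 + 2.262 + 0.35 = 18.738
R0 > 1, so the population is growing.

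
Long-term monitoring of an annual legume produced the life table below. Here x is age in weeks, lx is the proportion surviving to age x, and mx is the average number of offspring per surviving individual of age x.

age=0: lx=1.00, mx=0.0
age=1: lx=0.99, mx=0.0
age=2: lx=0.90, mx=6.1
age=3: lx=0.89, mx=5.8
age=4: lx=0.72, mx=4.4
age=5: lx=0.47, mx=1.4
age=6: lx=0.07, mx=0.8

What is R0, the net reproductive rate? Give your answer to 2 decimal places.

14.53

lx·mx by age: 0, 0, 5.49, 5.162, 3.168, 0.658, 0.056
R0 = Σ lx·mx = 14.534 → 14.53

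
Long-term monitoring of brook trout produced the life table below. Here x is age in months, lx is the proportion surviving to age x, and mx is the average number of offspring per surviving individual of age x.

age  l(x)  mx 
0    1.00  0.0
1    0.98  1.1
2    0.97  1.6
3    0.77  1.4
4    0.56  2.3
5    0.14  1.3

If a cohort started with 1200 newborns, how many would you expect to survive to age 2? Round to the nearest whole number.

1164

Expected survivors = N0 · l_2 = 1200 × 0.97 = 1164 → 1164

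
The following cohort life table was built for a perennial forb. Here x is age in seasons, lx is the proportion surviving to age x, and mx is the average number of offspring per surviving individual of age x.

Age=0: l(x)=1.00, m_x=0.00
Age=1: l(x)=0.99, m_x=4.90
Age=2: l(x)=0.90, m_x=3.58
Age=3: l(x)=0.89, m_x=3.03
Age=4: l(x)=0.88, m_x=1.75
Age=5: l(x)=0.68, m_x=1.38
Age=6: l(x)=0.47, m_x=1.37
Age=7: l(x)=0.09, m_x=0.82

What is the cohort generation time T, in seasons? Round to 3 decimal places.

2.479

lx·mx: 0, 4.851, 3.222, 2.6967, 1.54, 0.9384, 0.6439, 0.0738 → R0 = 13.9658
x·lx·mx: 0, 4.851, 6.444, 8.0901, 6.16, 4.692, 3.8634, 0.5166 → Σ = 34.6171
T = 34.6171 / 13.9658 = 2.478705… → 2.479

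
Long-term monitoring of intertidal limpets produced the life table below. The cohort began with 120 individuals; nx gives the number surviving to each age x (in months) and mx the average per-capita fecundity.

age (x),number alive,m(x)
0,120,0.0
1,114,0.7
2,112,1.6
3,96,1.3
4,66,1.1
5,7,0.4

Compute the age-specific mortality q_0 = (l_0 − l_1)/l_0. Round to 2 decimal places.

0.05

lx = nx/n0 = nx/120: 1, 0.95, 0.93333…, 0.8, 0.55, 0.05833…
q_0 = (l_0 − l_1) / l_0 = (1 − 0.95) / 1
     = 0.05 / 1 = 0.05 → 0.05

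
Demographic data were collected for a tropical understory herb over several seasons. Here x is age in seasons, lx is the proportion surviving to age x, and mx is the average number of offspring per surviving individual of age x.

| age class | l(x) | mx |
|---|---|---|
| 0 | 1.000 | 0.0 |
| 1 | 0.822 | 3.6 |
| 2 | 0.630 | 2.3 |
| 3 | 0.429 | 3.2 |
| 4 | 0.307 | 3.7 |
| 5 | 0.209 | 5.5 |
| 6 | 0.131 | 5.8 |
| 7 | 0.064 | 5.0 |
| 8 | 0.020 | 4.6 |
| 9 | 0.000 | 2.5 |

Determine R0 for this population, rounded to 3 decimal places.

9.238

lx·mx by age: 0, 2.9592, 1.449, 1.3728, 1.1359, 1.1495, 0.7598, 0.32, 0.092, 0
R0 = Σ lx·mx = 9.2382 → 9.238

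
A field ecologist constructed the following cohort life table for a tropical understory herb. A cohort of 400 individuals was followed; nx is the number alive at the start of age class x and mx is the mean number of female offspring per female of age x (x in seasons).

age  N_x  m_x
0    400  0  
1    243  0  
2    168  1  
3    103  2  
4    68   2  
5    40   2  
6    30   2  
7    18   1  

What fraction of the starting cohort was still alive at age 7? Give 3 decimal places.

0.045

l_7 = n_7/n_0 = 18/400 = 0.045 → 0.045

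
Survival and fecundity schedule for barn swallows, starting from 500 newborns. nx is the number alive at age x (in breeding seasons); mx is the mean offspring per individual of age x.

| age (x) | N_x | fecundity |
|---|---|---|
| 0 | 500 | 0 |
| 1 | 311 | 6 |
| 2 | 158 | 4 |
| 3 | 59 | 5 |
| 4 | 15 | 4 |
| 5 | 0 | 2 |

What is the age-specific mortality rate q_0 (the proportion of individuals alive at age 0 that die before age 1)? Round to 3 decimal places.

lx = nx/n0 = nx/500: 1, 0.622, 0.316, 0.118, 0.03, 0
q_0 = (l_0 − l_1) / l_0 = (1 − 0.622) / 1
     = 0.378 / 1 = 0.378 → 0.378

0.378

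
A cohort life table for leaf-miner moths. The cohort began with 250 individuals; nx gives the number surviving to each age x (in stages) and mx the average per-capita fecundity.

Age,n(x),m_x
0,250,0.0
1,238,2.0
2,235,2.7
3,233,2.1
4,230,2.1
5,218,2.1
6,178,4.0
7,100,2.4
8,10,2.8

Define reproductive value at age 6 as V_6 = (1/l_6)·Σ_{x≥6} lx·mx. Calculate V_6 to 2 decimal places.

lx = nx/n0 = nx/250: 1, 0.952, 0.94, 0.932, 0.92, 0.872, 0.712, 0.4, 0.04
lx·mx for x ≥ 6: 2.848, 0.96, 0.112 → sum = 3.92
V_6 = 3.92 / l_6 = 3.92 / 0.712 = 5.505618… → 5.51

5.51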